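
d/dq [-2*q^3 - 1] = -6*q^2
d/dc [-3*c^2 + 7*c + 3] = 7 - 6*c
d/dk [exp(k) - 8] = exp(k)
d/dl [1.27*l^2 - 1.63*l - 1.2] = 2.54*l - 1.63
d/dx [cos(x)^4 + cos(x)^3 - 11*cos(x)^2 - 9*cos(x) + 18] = (-4*cos(x)^3 - 3*cos(x)^2 + 22*cos(x) + 9)*sin(x)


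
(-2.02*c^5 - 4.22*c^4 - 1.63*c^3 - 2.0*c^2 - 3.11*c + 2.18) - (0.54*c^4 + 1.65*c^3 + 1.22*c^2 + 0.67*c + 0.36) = -2.02*c^5 - 4.76*c^4 - 3.28*c^3 - 3.22*c^2 - 3.78*c + 1.82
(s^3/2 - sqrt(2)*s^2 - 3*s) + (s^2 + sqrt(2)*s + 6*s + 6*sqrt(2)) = s^3/2 - sqrt(2)*s^2 + s^2 + sqrt(2)*s + 3*s + 6*sqrt(2)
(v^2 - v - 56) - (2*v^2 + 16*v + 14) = -v^2 - 17*v - 70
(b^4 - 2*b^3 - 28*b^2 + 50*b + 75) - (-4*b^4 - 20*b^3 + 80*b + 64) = 5*b^4 + 18*b^3 - 28*b^2 - 30*b + 11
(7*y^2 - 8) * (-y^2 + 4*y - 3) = -7*y^4 + 28*y^3 - 13*y^2 - 32*y + 24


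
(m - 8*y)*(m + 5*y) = m^2 - 3*m*y - 40*y^2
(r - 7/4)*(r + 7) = r^2 + 21*r/4 - 49/4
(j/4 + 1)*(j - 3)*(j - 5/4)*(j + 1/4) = j^4/4 - 213*j^2/64 + 187*j/64 + 15/16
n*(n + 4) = n^2 + 4*n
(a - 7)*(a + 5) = a^2 - 2*a - 35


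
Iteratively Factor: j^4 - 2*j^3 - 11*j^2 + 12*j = (j - 4)*(j^3 + 2*j^2 - 3*j) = (j - 4)*(j - 1)*(j^2 + 3*j) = (j - 4)*(j - 1)*(j + 3)*(j)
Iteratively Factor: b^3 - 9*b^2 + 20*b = (b - 4)*(b^2 - 5*b) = b*(b - 4)*(b - 5)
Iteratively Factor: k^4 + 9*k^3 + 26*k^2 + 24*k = (k + 2)*(k^3 + 7*k^2 + 12*k) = (k + 2)*(k + 3)*(k^2 + 4*k) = k*(k + 2)*(k + 3)*(k + 4)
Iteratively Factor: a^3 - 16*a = (a)*(a^2 - 16) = a*(a - 4)*(a + 4)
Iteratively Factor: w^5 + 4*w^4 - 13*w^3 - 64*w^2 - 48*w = (w)*(w^4 + 4*w^3 - 13*w^2 - 64*w - 48) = w*(w + 3)*(w^3 + w^2 - 16*w - 16) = w*(w + 1)*(w + 3)*(w^2 - 16) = w*(w - 4)*(w + 1)*(w + 3)*(w + 4)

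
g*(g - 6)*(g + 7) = g^3 + g^2 - 42*g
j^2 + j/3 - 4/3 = (j - 1)*(j + 4/3)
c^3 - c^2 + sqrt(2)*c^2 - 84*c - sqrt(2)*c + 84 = (c - 1)*(c - 6*sqrt(2))*(c + 7*sqrt(2))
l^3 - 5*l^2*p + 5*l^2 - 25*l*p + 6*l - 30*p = (l + 2)*(l + 3)*(l - 5*p)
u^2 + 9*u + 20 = (u + 4)*(u + 5)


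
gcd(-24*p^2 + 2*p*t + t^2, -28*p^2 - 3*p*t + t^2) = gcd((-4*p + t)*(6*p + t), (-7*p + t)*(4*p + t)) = 1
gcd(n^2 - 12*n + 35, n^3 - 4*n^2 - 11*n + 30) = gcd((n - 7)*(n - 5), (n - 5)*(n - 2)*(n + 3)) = n - 5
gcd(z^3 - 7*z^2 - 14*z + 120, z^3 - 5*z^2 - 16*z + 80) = z^2 - z - 20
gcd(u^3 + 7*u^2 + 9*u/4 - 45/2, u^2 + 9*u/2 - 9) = u^2 + 9*u/2 - 9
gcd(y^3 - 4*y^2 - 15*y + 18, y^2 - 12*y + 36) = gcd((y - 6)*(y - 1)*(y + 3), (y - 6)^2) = y - 6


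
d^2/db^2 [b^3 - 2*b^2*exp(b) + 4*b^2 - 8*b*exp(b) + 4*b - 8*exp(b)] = -2*b^2*exp(b) - 16*b*exp(b) + 6*b - 28*exp(b) + 8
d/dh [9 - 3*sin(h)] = -3*cos(h)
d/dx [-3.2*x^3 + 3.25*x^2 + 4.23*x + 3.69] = -9.6*x^2 + 6.5*x + 4.23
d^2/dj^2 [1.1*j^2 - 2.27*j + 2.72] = 2.20000000000000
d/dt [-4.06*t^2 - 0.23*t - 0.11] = -8.12*t - 0.23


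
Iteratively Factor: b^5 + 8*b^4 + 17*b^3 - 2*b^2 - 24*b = (b - 1)*(b^4 + 9*b^3 + 26*b^2 + 24*b) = (b - 1)*(b + 4)*(b^3 + 5*b^2 + 6*b) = b*(b - 1)*(b + 4)*(b^2 + 5*b + 6) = b*(b - 1)*(b + 3)*(b + 4)*(b + 2)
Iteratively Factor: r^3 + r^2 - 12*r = (r - 3)*(r^2 + 4*r) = (r - 3)*(r + 4)*(r)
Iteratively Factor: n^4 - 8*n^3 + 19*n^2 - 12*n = (n - 1)*(n^3 - 7*n^2 + 12*n) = (n - 4)*(n - 1)*(n^2 - 3*n) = n*(n - 4)*(n - 1)*(n - 3)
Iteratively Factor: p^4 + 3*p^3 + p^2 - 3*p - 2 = (p + 1)*(p^3 + 2*p^2 - p - 2) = (p + 1)^2*(p^2 + p - 2) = (p - 1)*(p + 1)^2*(p + 2)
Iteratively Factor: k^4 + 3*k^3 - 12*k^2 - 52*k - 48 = (k - 4)*(k^3 + 7*k^2 + 16*k + 12) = (k - 4)*(k + 2)*(k^2 + 5*k + 6) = (k - 4)*(k + 2)^2*(k + 3)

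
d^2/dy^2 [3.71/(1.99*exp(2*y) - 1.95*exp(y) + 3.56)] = ((7.2345 - 29.5316*exp(y))*(1.99*exp(2*y) - 1.95*exp(y) + 3.56) + 3.71*(3.98*exp(y) - 1.95)*(7.96*exp(y) - 3.9)*exp(y))*exp(y)/(1.99*exp(2*y) - 1.95*exp(y) + 3.56)^3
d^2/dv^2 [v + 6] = 0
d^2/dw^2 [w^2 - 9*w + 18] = 2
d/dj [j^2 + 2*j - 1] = 2*j + 2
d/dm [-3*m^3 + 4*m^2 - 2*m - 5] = -9*m^2 + 8*m - 2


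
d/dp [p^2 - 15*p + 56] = 2*p - 15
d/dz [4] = 0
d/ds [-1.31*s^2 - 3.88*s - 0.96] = -2.62*s - 3.88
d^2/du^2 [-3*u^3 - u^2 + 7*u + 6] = -18*u - 2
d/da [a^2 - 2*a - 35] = 2*a - 2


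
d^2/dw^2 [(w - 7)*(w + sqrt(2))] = 2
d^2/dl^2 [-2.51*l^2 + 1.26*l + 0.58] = -5.02000000000000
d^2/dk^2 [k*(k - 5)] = 2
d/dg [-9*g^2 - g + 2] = -18*g - 1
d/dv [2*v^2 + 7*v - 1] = 4*v + 7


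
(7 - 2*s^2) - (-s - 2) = -2*s^2 + s + 9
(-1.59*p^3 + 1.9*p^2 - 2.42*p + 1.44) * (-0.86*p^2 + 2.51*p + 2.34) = 1.3674*p^5 - 5.6249*p^4 + 3.1296*p^3 - 2.8666*p^2 - 2.0484*p + 3.3696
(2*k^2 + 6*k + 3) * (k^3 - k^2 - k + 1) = 2*k^5 + 4*k^4 - 5*k^3 - 7*k^2 + 3*k + 3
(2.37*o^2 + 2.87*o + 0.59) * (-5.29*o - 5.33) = -12.5373*o^3 - 27.8144*o^2 - 18.4182*o - 3.1447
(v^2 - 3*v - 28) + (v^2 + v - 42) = 2*v^2 - 2*v - 70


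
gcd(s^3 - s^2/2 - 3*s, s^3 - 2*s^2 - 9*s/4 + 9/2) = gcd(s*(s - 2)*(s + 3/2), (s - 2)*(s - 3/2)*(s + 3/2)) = s^2 - s/2 - 3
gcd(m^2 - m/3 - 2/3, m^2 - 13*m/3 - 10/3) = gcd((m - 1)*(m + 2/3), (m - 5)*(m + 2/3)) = m + 2/3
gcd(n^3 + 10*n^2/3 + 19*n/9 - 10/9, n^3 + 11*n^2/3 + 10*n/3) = n^2 + 11*n/3 + 10/3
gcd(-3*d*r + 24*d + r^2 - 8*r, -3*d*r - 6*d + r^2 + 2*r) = -3*d + r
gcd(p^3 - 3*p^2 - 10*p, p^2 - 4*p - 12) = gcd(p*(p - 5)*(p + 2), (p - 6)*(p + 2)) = p + 2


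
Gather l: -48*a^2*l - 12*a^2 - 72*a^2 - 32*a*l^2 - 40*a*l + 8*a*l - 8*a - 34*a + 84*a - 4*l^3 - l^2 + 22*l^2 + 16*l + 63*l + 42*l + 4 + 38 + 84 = -84*a^2 + 42*a - 4*l^3 + l^2*(21 - 32*a) + l*(-48*a^2 - 32*a + 121) + 126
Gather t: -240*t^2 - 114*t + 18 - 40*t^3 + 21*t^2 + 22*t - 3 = -40*t^3 - 219*t^2 - 92*t + 15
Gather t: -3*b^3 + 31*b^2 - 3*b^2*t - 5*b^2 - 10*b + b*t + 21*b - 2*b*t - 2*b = -3*b^3 + 26*b^2 + 9*b + t*(-3*b^2 - b)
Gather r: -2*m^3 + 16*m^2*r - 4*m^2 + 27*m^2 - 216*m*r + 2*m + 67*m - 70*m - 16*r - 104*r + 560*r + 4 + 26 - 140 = -2*m^3 + 23*m^2 - m + r*(16*m^2 - 216*m + 440) - 110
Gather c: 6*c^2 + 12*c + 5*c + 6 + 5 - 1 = 6*c^2 + 17*c + 10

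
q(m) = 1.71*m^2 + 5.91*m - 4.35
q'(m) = 3.42*m + 5.91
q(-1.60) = -9.43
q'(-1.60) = 0.44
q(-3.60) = -3.46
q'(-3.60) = -6.40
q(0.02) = -4.23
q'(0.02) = 5.98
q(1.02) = 3.46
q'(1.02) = 9.40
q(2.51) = 21.26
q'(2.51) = 14.49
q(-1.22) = -9.02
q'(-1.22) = 1.74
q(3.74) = 41.67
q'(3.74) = 18.70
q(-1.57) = -9.41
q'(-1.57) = 0.54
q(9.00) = 187.35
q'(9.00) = 36.69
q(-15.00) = 291.75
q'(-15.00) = -45.39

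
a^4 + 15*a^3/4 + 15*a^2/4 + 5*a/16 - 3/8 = (a - 1/4)*(a + 1/2)*(a + 3/2)*(a + 2)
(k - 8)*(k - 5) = k^2 - 13*k + 40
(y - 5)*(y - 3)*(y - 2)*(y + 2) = y^4 - 8*y^3 + 11*y^2 + 32*y - 60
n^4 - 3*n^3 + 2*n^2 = n^2*(n - 2)*(n - 1)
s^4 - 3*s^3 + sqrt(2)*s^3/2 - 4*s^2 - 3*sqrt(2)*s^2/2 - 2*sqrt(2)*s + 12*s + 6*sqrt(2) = (s - 3)*(s - 2)*(s + 2)*(s + sqrt(2)/2)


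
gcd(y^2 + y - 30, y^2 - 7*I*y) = 1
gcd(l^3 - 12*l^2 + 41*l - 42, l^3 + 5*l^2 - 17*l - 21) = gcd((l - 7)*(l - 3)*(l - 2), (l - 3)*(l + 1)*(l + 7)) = l - 3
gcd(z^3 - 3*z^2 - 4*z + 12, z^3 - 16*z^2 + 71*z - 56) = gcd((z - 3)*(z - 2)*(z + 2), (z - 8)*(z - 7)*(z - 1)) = 1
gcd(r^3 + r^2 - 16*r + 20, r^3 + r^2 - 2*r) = 1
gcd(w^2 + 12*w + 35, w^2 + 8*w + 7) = w + 7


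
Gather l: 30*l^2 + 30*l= 30*l^2 + 30*l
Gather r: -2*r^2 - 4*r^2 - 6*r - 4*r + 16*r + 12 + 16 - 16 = -6*r^2 + 6*r + 12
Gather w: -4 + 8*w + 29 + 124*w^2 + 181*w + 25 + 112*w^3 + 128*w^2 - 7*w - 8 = 112*w^3 + 252*w^2 + 182*w + 42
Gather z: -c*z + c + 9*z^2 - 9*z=c + 9*z^2 + z*(-c - 9)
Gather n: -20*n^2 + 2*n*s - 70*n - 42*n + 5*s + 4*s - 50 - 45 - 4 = -20*n^2 + n*(2*s - 112) + 9*s - 99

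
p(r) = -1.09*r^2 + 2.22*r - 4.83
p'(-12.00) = 28.38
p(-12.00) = -188.43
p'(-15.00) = 34.92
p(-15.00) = -283.38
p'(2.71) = -3.69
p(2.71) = -6.82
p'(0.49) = 1.15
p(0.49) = -4.00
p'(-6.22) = 15.78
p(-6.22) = -60.81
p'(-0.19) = 2.63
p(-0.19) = -5.29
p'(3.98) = -6.46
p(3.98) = -13.26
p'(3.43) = -5.26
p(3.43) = -10.04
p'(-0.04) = 2.31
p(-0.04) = -4.92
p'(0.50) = 1.13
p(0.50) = -3.99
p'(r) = 2.22 - 2.18*r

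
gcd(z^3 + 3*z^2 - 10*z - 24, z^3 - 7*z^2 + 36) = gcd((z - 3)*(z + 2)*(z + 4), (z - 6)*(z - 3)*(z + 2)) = z^2 - z - 6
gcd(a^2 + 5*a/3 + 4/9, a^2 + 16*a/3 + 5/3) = a + 1/3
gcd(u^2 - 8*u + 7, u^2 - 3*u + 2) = u - 1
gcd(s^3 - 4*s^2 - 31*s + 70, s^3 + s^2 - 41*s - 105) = s^2 - 2*s - 35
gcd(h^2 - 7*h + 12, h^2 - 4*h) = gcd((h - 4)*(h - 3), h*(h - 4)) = h - 4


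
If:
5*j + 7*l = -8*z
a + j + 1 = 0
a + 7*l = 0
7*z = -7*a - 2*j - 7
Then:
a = -75/82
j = -7/82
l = 75/574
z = -5/82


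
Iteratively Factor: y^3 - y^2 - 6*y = (y - 3)*(y^2 + 2*y) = (y - 3)*(y + 2)*(y)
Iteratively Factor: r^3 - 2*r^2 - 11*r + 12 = (r - 1)*(r^2 - r - 12) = (r - 1)*(r + 3)*(r - 4)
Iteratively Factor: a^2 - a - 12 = (a - 4)*(a + 3)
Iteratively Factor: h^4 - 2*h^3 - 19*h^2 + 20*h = (h)*(h^3 - 2*h^2 - 19*h + 20) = h*(h - 5)*(h^2 + 3*h - 4) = h*(h - 5)*(h + 4)*(h - 1)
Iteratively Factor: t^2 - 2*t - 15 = (t + 3)*(t - 5)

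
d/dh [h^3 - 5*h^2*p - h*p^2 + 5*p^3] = 3*h^2 - 10*h*p - p^2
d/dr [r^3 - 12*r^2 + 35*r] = 3*r^2 - 24*r + 35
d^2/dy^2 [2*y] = 0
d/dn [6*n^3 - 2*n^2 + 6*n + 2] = 18*n^2 - 4*n + 6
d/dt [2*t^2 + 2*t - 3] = 4*t + 2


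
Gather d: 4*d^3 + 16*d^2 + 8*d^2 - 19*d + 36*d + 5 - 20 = 4*d^3 + 24*d^2 + 17*d - 15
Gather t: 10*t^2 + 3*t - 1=10*t^2 + 3*t - 1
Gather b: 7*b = 7*b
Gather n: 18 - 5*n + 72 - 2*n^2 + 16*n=-2*n^2 + 11*n + 90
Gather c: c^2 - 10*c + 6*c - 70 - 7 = c^2 - 4*c - 77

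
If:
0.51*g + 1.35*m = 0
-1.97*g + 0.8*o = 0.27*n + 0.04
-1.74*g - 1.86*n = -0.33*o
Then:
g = 0.437922614575507*o - 0.0232907588279489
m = 0.0087987311127807 - 0.165437432172969*o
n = 0.0217881292261458 - 0.2322501878287*o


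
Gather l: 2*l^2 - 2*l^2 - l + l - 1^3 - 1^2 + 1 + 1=0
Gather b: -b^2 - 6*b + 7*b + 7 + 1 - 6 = -b^2 + b + 2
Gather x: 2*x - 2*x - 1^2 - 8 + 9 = 0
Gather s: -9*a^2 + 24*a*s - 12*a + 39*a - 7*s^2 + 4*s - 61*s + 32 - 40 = -9*a^2 + 27*a - 7*s^2 + s*(24*a - 57) - 8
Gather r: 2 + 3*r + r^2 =r^2 + 3*r + 2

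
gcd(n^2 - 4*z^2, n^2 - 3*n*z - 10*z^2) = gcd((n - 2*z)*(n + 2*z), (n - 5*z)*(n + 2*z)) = n + 2*z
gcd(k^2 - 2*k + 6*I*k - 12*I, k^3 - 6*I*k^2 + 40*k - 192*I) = k + 6*I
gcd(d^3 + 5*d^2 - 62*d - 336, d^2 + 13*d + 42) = d^2 + 13*d + 42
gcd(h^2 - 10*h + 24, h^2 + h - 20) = h - 4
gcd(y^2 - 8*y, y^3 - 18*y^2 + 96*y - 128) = y - 8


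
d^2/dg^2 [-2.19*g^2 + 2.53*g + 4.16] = -4.38000000000000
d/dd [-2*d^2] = -4*d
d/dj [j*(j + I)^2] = (j + I)*(3*j + I)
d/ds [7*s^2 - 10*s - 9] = 14*s - 10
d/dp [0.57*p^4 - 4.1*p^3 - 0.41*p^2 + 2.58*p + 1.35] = 2.28*p^3 - 12.3*p^2 - 0.82*p + 2.58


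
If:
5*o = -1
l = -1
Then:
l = -1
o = -1/5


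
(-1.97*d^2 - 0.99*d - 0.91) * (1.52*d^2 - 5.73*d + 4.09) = -2.9944*d^4 + 9.7833*d^3 - 3.7678*d^2 + 1.1652*d - 3.7219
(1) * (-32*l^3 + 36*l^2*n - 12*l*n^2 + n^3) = -32*l^3 + 36*l^2*n - 12*l*n^2 + n^3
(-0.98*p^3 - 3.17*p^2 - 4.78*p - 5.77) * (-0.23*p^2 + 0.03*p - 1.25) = 0.2254*p^5 + 0.6997*p^4 + 2.2293*p^3 + 5.1462*p^2 + 5.8019*p + 7.2125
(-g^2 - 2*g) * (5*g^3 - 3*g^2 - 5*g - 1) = -5*g^5 - 7*g^4 + 11*g^3 + 11*g^2 + 2*g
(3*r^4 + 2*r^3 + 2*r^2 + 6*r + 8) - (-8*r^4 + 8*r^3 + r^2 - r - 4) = 11*r^4 - 6*r^3 + r^2 + 7*r + 12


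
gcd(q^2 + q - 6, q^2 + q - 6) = q^2 + q - 6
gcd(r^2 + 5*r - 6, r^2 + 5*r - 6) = r^2 + 5*r - 6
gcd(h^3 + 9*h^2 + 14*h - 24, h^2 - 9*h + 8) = h - 1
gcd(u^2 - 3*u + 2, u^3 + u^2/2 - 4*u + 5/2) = u - 1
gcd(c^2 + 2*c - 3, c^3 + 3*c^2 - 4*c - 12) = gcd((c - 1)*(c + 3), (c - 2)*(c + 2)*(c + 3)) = c + 3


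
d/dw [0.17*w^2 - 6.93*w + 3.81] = 0.34*w - 6.93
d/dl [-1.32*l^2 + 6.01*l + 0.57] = 6.01 - 2.64*l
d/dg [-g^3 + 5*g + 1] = 5 - 3*g^2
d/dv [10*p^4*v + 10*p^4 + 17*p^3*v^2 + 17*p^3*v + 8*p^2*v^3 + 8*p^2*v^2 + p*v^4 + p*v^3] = p*(10*p^3 + 34*p^2*v + 17*p^2 + 24*p*v^2 + 16*p*v + 4*v^3 + 3*v^2)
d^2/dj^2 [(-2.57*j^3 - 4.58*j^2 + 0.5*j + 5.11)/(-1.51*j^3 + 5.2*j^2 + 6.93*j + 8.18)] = (1.4210854715202e-14*j^7 + 61.2449960000001*j^6 + 154.519206*j^5 + 552.228744*j^4 + 1094.595822*j^3 - 877.091334*j^2 - 324.17274*j + 613.508426)/(3.442951*j^9 - 35.56956*j^8 + 75.087921*j^7 + 129.924506*j^6 + 40.7673569999999*j^5 - 899.162196*j^4 - 1798.346265*j^3 - 2222.364486*j^2 - 1391.108796*j - 547.343432)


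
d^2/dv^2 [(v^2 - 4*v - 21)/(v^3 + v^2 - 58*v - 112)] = 2*(v^6 - 12*v^5 + 36*v^4 + 438*v^3 + 1239*v^2 - 4746*v - 34468)/(v^9 + 3*v^8 - 171*v^7 - 683*v^6 + 9246*v^5 + 48732*v^4 - 118504*v^3 - 1092672*v^2 - 2182656*v - 1404928)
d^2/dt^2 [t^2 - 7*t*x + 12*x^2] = 2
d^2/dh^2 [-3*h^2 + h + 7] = -6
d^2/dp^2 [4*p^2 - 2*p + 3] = 8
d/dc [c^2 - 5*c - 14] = 2*c - 5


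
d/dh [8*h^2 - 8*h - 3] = 16*h - 8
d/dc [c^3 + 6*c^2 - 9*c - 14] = 3*c^2 + 12*c - 9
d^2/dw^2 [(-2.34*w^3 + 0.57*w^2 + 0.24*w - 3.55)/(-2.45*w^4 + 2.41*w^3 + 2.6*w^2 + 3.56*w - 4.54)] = (28.0916999999999*w^9 - 20.5285500000001*w^8 + 92.34099*w^7 + 691.375586*w^6 - 1432.803858*w^5 + 307.538724*w^4 + 324.114844*w^3 - 445.907328*w^2 + 702.593724*w + 142.535784)/(14.706125*w^12 - 43.398075*w^11 - 4.12996500000001*w^10 + 14.005979*w^9 + 212.25699*w^8 - 135.680688*w^7 - 152.679278*w^6 - 230.728368*w^5 + 378.420684*w^4 + 57.993556*w^3 + 11.843952*w^2 - 220.131888*w + 93.576664)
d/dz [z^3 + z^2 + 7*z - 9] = 3*z^2 + 2*z + 7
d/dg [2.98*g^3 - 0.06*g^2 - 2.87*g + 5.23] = 8.94*g^2 - 0.12*g - 2.87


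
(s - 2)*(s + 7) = s^2 + 5*s - 14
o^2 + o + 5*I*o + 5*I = (o + 1)*(o + 5*I)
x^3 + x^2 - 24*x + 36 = (x - 3)*(x - 2)*(x + 6)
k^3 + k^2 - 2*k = k*(k - 1)*(k + 2)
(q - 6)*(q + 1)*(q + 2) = q^3 - 3*q^2 - 16*q - 12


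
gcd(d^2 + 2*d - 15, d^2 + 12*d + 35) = d + 5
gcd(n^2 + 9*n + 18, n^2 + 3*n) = n + 3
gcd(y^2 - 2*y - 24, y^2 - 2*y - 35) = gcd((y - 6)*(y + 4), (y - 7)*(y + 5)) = 1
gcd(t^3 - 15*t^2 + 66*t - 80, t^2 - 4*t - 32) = t - 8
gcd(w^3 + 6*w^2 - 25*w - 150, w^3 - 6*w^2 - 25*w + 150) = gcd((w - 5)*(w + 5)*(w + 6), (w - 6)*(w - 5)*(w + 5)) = w^2 - 25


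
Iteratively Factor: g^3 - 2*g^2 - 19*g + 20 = (g - 5)*(g^2 + 3*g - 4) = (g - 5)*(g - 1)*(g + 4)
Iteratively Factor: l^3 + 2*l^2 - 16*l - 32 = (l + 4)*(l^2 - 2*l - 8) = (l + 2)*(l + 4)*(l - 4)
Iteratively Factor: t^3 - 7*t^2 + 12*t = (t)*(t^2 - 7*t + 12) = t*(t - 4)*(t - 3)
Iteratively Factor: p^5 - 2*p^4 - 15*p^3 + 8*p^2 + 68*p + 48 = (p - 3)*(p^4 + p^3 - 12*p^2 - 28*p - 16) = (p - 3)*(p + 1)*(p^3 - 12*p - 16) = (p - 4)*(p - 3)*(p + 1)*(p^2 + 4*p + 4) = (p - 4)*(p - 3)*(p + 1)*(p + 2)*(p + 2)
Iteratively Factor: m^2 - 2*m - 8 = (m + 2)*(m - 4)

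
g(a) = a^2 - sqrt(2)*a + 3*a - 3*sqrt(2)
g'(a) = 2*a - sqrt(2) + 3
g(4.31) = 21.17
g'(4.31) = 10.21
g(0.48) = -3.25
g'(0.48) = 2.55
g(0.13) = -4.02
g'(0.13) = 1.85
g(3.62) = 14.60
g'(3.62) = 8.83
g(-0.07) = -4.35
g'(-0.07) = 1.45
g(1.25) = -0.70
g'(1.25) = 4.09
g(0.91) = -1.97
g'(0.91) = 3.41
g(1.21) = -0.86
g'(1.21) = 4.01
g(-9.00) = 62.49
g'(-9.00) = -16.41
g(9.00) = 91.03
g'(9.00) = 19.59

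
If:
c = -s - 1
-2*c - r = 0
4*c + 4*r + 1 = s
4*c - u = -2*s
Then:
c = 2/3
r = -4/3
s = -5/3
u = -2/3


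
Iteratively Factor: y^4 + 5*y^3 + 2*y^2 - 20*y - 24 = (y + 2)*(y^3 + 3*y^2 - 4*y - 12) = (y - 2)*(y + 2)*(y^2 + 5*y + 6) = (y - 2)*(y + 2)*(y + 3)*(y + 2)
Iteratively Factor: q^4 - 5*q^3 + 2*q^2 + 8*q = (q - 4)*(q^3 - q^2 - 2*q) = (q - 4)*(q - 2)*(q^2 + q) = q*(q - 4)*(q - 2)*(q + 1)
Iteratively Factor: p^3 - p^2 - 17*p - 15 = (p - 5)*(p^2 + 4*p + 3) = (p - 5)*(p + 3)*(p + 1)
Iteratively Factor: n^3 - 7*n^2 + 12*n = (n)*(n^2 - 7*n + 12) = n*(n - 3)*(n - 4)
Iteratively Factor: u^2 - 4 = (u - 2)*(u + 2)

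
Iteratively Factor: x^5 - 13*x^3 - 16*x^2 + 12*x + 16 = (x + 2)*(x^4 - 2*x^3 - 9*x^2 + 2*x + 8) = (x - 1)*(x + 2)*(x^3 - x^2 - 10*x - 8) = (x - 4)*(x - 1)*(x + 2)*(x^2 + 3*x + 2) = (x - 4)*(x - 1)*(x + 2)^2*(x + 1)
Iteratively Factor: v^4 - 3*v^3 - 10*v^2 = (v)*(v^3 - 3*v^2 - 10*v) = v*(v - 5)*(v^2 + 2*v) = v^2*(v - 5)*(v + 2)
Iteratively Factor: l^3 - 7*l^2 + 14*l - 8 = (l - 1)*(l^2 - 6*l + 8) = (l - 2)*(l - 1)*(l - 4)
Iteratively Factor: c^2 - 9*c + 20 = (c - 4)*(c - 5)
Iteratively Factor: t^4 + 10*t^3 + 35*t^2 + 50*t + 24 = (t + 1)*(t^3 + 9*t^2 + 26*t + 24) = (t + 1)*(t + 2)*(t^2 + 7*t + 12) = (t + 1)*(t + 2)*(t + 3)*(t + 4)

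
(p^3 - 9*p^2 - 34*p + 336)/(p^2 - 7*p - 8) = (p^2 - p - 42)/(p + 1)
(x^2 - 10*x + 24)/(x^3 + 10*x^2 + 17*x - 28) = (x^2 - 10*x + 24)/(x^3 + 10*x^2 + 17*x - 28)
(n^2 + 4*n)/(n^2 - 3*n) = (n + 4)/(n - 3)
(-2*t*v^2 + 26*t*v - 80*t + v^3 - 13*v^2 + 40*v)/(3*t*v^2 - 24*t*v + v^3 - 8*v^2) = (-2*t*v + 10*t + v^2 - 5*v)/(v*(3*t + v))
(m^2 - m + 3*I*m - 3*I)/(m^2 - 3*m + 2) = (m + 3*I)/(m - 2)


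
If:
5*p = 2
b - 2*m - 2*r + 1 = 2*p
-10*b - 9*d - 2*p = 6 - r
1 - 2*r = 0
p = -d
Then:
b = -27/100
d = -2/5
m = -107/200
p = 2/5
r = 1/2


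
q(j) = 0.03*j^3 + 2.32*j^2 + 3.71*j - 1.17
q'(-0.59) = 1.00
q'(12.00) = 72.35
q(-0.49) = -2.43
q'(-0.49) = 1.46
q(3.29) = 37.22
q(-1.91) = -0.00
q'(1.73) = 12.01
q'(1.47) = 10.73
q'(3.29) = 19.95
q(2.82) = 28.41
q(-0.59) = -2.56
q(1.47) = 9.39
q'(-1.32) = -2.26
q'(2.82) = 17.51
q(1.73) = 12.35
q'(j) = 0.09*j^2 + 4.64*j + 3.71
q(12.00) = 429.27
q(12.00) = 429.27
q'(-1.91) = -4.82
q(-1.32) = -2.09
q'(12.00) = 72.35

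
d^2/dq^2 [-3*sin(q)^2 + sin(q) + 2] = -sin(q) - 6*cos(2*q)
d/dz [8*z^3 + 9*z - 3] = 24*z^2 + 9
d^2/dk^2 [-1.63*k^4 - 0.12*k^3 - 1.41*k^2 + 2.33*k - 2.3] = -19.56*k^2 - 0.72*k - 2.82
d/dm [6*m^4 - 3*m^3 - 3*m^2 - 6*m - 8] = 24*m^3 - 9*m^2 - 6*m - 6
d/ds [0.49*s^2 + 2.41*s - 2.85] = 0.98*s + 2.41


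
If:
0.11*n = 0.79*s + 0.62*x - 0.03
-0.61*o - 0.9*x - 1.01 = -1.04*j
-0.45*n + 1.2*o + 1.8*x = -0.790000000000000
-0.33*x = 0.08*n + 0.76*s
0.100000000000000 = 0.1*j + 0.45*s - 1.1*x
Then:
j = 0.54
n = -0.20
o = -0.69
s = 0.03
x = -0.03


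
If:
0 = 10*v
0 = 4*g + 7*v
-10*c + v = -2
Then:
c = 1/5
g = 0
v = 0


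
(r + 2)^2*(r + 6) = r^3 + 10*r^2 + 28*r + 24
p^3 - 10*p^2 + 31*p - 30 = (p - 5)*(p - 3)*(p - 2)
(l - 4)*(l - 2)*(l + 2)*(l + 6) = l^4 + 2*l^3 - 28*l^2 - 8*l + 96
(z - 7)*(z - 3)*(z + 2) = z^3 - 8*z^2 + z + 42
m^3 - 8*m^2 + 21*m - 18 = (m - 3)^2*(m - 2)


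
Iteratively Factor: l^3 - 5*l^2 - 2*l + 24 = (l - 4)*(l^2 - l - 6) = (l - 4)*(l + 2)*(l - 3)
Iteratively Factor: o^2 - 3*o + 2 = (o - 1)*(o - 2)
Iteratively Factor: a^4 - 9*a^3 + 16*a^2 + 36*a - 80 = (a - 4)*(a^3 - 5*a^2 - 4*a + 20) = (a - 4)*(a + 2)*(a^2 - 7*a + 10) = (a - 4)*(a - 2)*(a + 2)*(a - 5)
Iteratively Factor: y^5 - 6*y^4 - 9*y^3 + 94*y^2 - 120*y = (y)*(y^4 - 6*y^3 - 9*y^2 + 94*y - 120) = y*(y - 5)*(y^3 - y^2 - 14*y + 24) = y*(y - 5)*(y - 3)*(y^2 + 2*y - 8) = y*(y - 5)*(y - 3)*(y + 4)*(y - 2)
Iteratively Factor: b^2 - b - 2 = (b - 2)*(b + 1)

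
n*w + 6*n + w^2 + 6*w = (n + w)*(w + 6)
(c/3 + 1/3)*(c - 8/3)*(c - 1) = c^3/3 - 8*c^2/9 - c/3 + 8/9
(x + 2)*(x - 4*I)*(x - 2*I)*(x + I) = x^4 + 2*x^3 - 5*I*x^3 - 2*x^2 - 10*I*x^2 - 4*x - 8*I*x - 16*I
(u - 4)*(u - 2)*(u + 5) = u^3 - u^2 - 22*u + 40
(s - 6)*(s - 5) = s^2 - 11*s + 30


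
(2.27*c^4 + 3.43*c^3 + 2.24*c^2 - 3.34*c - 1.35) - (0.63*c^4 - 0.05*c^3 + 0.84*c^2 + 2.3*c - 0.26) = 1.64*c^4 + 3.48*c^3 + 1.4*c^2 - 5.64*c - 1.09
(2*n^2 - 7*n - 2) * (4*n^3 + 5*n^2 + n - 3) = 8*n^5 - 18*n^4 - 41*n^3 - 23*n^2 + 19*n + 6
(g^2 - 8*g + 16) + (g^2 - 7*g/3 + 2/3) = 2*g^2 - 31*g/3 + 50/3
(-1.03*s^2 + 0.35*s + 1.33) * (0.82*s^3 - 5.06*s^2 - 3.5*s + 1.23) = -0.8446*s^5 + 5.4988*s^4 + 2.9246*s^3 - 9.2217*s^2 - 4.2245*s + 1.6359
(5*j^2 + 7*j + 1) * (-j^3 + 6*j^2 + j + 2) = -5*j^5 + 23*j^4 + 46*j^3 + 23*j^2 + 15*j + 2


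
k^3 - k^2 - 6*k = k*(k - 3)*(k + 2)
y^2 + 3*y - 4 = (y - 1)*(y + 4)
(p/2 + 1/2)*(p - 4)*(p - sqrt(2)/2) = p^3/2 - 3*p^2/2 - sqrt(2)*p^2/4 - 2*p + 3*sqrt(2)*p/4 + sqrt(2)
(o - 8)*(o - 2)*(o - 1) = o^3 - 11*o^2 + 26*o - 16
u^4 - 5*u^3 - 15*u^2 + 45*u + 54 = (u - 6)*(u - 3)*(u + 1)*(u + 3)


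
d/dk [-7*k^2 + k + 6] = 1 - 14*k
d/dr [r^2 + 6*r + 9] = 2*r + 6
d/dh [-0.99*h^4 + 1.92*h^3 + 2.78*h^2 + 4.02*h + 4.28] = -3.96*h^3 + 5.76*h^2 + 5.56*h + 4.02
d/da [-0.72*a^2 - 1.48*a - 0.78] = -1.44*a - 1.48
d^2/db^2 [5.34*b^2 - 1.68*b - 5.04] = 10.6800000000000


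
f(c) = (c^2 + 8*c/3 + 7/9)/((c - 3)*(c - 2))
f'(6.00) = -1.34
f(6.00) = 4.40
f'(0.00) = 0.55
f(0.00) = 0.13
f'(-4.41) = -0.08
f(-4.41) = 0.18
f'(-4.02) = -0.08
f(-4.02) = 0.15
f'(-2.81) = -0.09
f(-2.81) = 0.04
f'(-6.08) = -0.06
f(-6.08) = 0.29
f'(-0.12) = 0.42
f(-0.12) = 0.07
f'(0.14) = 0.75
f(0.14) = 0.22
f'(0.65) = 2.33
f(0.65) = 0.92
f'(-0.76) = 0.07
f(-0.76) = -0.06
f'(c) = (2*c + 8/3)/((c - 3)*(c - 2)) - (c^2 + 8*c/3 + 7/9)/((c - 3)*(c - 2)^2) - (c^2 + 8*c/3 + 7/9)/((c - 3)^2*(c - 2)) = (-69*c^2 + 94*c + 179)/(9*(c^4 - 10*c^3 + 37*c^2 - 60*c + 36))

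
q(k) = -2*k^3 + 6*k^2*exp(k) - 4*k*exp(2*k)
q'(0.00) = -4.00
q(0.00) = 0.00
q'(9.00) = -4985344908.58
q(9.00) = -2359822248.16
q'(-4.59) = -125.68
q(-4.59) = 194.69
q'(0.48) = -10.32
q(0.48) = -3.00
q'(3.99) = -97299.78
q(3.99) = -41597.71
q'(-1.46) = -13.47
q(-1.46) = 9.51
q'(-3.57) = -75.50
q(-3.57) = 93.16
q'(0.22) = -5.58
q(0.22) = -1.03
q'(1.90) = -582.67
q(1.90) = -208.63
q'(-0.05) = -3.83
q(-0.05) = 0.20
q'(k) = 6*k^2*exp(k) - 6*k^2 - 8*k*exp(2*k) + 12*k*exp(k) - 4*exp(2*k)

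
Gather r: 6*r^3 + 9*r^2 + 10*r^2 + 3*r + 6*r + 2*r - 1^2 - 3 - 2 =6*r^3 + 19*r^2 + 11*r - 6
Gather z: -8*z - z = -9*z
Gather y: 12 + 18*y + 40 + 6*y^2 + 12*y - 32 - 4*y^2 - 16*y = 2*y^2 + 14*y + 20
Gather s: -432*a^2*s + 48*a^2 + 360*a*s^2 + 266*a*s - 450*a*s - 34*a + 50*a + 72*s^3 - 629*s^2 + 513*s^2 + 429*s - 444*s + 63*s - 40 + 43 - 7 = 48*a^2 + 16*a + 72*s^3 + s^2*(360*a - 116) + s*(-432*a^2 - 184*a + 48) - 4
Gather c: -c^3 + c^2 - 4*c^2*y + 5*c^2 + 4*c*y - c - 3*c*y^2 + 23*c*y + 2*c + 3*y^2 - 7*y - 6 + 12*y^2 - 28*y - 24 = -c^3 + c^2*(6 - 4*y) + c*(-3*y^2 + 27*y + 1) + 15*y^2 - 35*y - 30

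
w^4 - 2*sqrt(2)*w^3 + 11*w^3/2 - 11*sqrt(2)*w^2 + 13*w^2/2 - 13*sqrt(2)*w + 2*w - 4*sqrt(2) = (w + 1/2)*(w + 1)*(w + 4)*(w - 2*sqrt(2))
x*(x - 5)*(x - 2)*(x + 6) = x^4 - x^3 - 32*x^2 + 60*x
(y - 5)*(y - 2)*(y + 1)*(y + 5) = y^4 - y^3 - 27*y^2 + 25*y + 50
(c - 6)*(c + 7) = c^2 + c - 42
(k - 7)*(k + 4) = k^2 - 3*k - 28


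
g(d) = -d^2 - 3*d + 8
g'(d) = -2*d - 3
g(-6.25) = -12.31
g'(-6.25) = 9.50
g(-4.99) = -1.93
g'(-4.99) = 6.98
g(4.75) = -28.81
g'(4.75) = -12.50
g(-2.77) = 8.64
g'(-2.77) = 2.54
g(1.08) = 3.59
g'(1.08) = -5.16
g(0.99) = 4.05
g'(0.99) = -4.98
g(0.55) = 6.05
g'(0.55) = -4.10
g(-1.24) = 10.18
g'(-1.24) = -0.52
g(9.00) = -100.00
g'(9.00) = -21.00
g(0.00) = 8.00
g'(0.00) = -3.00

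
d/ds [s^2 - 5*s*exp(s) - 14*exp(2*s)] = -5*s*exp(s) + 2*s - 28*exp(2*s) - 5*exp(s)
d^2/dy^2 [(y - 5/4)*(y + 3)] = 2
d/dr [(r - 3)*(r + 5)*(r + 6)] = 3*r^2 + 16*r - 3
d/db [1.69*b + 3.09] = 1.69000000000000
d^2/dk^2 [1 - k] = 0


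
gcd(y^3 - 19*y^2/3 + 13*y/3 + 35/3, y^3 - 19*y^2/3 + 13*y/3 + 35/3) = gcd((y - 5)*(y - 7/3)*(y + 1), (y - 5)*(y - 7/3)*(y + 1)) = y^3 - 19*y^2/3 + 13*y/3 + 35/3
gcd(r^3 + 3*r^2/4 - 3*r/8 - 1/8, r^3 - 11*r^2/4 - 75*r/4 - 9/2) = r + 1/4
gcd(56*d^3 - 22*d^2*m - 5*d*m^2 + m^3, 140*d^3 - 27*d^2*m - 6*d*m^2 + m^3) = 7*d - m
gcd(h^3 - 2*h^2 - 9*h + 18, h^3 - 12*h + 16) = h - 2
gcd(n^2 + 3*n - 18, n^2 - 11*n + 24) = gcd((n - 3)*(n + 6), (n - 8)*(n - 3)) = n - 3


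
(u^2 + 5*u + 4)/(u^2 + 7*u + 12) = (u + 1)/(u + 3)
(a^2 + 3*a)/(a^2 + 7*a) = (a + 3)/(a + 7)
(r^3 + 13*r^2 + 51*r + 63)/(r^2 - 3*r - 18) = (r^2 + 10*r + 21)/(r - 6)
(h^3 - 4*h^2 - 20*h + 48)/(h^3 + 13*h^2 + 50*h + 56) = (h^2 - 8*h + 12)/(h^2 + 9*h + 14)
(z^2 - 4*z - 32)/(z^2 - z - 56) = (z + 4)/(z + 7)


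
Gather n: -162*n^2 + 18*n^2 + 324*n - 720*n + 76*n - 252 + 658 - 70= -144*n^2 - 320*n + 336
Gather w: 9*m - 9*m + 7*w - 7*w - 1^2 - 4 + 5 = 0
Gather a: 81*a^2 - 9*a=81*a^2 - 9*a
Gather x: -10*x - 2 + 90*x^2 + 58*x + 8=90*x^2 + 48*x + 6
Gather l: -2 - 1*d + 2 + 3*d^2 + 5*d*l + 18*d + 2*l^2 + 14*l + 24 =3*d^2 + 17*d + 2*l^2 + l*(5*d + 14) + 24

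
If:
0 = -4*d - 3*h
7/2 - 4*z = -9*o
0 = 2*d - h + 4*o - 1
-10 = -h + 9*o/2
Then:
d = 267/58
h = -178/29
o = -104/29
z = -1669/232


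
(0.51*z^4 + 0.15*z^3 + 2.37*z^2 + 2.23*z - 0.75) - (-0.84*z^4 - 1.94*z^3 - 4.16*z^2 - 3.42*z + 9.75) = 1.35*z^4 + 2.09*z^3 + 6.53*z^2 + 5.65*z - 10.5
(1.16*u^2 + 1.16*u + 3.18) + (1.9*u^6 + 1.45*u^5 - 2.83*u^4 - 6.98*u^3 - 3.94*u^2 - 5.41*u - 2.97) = 1.9*u^6 + 1.45*u^5 - 2.83*u^4 - 6.98*u^3 - 2.78*u^2 - 4.25*u + 0.21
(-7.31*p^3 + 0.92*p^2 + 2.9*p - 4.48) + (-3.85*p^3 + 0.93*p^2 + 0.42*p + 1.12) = -11.16*p^3 + 1.85*p^2 + 3.32*p - 3.36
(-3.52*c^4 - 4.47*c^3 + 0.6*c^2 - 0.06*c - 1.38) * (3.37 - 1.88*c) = 6.6176*c^5 - 3.4588*c^4 - 16.1919*c^3 + 2.1348*c^2 + 2.3922*c - 4.6506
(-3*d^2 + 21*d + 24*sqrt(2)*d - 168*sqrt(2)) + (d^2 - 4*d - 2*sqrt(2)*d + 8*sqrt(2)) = -2*d^2 + 17*d + 22*sqrt(2)*d - 160*sqrt(2)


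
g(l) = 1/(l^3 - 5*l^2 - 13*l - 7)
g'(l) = (-3*l^2 + 10*l + 13)/(l^3 - 5*l^2 - 13*l - 7)^2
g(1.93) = -0.02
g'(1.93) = 0.01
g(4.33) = -0.01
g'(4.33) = 0.00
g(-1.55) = -0.39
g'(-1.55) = -1.45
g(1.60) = -0.03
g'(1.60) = 0.02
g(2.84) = -0.02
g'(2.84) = 0.00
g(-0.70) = -1.44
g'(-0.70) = 9.43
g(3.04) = -0.02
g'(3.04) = 0.00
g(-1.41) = -0.71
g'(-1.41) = -3.53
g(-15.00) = 0.00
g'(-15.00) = 0.00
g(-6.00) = 0.00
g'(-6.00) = 0.00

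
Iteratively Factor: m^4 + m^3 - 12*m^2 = (m)*(m^3 + m^2 - 12*m) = m*(m + 4)*(m^2 - 3*m) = m^2*(m + 4)*(m - 3)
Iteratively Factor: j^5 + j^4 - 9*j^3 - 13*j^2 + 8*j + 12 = (j + 1)*(j^4 - 9*j^2 - 4*j + 12) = (j + 1)*(j + 2)*(j^3 - 2*j^2 - 5*j + 6) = (j + 1)*(j + 2)^2*(j^2 - 4*j + 3) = (j - 1)*(j + 1)*(j + 2)^2*(j - 3)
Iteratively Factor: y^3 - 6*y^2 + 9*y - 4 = (y - 1)*(y^2 - 5*y + 4) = (y - 1)^2*(y - 4)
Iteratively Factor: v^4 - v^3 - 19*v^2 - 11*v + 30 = (v + 3)*(v^3 - 4*v^2 - 7*v + 10) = (v - 5)*(v + 3)*(v^2 + v - 2) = (v - 5)*(v - 1)*(v + 3)*(v + 2)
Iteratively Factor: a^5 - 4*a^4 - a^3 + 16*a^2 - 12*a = (a)*(a^4 - 4*a^3 - a^2 + 16*a - 12) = a*(a - 3)*(a^3 - a^2 - 4*a + 4) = a*(a - 3)*(a - 1)*(a^2 - 4) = a*(a - 3)*(a - 1)*(a + 2)*(a - 2)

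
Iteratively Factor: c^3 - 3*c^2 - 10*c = (c + 2)*(c^2 - 5*c) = (c - 5)*(c + 2)*(c)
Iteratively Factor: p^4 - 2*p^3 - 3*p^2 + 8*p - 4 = (p - 2)*(p^3 - 3*p + 2) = (p - 2)*(p - 1)*(p^2 + p - 2) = (p - 2)*(p - 1)^2*(p + 2)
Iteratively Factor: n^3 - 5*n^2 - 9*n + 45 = (n - 5)*(n^2 - 9) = (n - 5)*(n + 3)*(n - 3)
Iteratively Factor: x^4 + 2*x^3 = (x)*(x^3 + 2*x^2) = x^2*(x^2 + 2*x) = x^2*(x + 2)*(x)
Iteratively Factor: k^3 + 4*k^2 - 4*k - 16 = (k + 4)*(k^2 - 4) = (k + 2)*(k + 4)*(k - 2)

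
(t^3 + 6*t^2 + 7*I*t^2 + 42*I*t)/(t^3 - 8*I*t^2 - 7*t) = (t^2 + t*(6 + 7*I) + 42*I)/(t^2 - 8*I*t - 7)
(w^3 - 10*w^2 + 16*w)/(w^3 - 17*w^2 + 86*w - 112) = w/(w - 7)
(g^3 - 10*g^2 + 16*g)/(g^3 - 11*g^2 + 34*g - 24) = g*(g^2 - 10*g + 16)/(g^3 - 11*g^2 + 34*g - 24)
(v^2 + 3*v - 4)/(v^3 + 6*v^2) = (v^2 + 3*v - 4)/(v^2*(v + 6))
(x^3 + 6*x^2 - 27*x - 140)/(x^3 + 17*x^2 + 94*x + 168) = (x - 5)/(x + 6)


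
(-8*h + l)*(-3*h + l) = 24*h^2 - 11*h*l + l^2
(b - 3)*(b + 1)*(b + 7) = b^3 + 5*b^2 - 17*b - 21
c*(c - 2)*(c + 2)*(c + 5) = c^4 + 5*c^3 - 4*c^2 - 20*c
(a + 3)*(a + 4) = a^2 + 7*a + 12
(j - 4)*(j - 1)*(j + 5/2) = j^3 - 5*j^2/2 - 17*j/2 + 10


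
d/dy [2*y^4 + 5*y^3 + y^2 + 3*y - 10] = 8*y^3 + 15*y^2 + 2*y + 3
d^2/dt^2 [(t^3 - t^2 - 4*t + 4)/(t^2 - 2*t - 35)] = 6*(11*t^3 + 39*t^2 + 1077*t - 263)/(t^6 - 6*t^5 - 93*t^4 + 412*t^3 + 3255*t^2 - 7350*t - 42875)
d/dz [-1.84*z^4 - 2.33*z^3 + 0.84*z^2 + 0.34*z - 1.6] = -7.36*z^3 - 6.99*z^2 + 1.68*z + 0.34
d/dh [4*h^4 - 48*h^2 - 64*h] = 16*h^3 - 96*h - 64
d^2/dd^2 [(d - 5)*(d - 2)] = 2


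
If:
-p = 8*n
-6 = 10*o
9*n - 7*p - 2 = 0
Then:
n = 2/65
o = -3/5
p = -16/65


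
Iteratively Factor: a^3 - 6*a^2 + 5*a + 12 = (a - 4)*(a^2 - 2*a - 3) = (a - 4)*(a + 1)*(a - 3)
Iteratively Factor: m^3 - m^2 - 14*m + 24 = (m + 4)*(m^2 - 5*m + 6) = (m - 3)*(m + 4)*(m - 2)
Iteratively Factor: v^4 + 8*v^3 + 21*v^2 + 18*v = (v + 3)*(v^3 + 5*v^2 + 6*v) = (v + 2)*(v + 3)*(v^2 + 3*v) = v*(v + 2)*(v + 3)*(v + 3)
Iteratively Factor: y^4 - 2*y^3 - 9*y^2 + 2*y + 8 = (y - 4)*(y^3 + 2*y^2 - y - 2) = (y - 4)*(y + 2)*(y^2 - 1) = (y - 4)*(y - 1)*(y + 2)*(y + 1)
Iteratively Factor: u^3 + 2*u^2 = (u)*(u^2 + 2*u) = u*(u + 2)*(u)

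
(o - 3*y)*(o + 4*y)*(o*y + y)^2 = o^4*y^2 + o^3*y^3 + 2*o^3*y^2 - 12*o^2*y^4 + 2*o^2*y^3 + o^2*y^2 - 24*o*y^4 + o*y^3 - 12*y^4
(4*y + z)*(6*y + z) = 24*y^2 + 10*y*z + z^2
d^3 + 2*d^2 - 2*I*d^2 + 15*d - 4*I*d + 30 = (d + 2)*(d - 5*I)*(d + 3*I)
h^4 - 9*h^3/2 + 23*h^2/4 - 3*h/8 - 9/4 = (h - 2)*(h - 3/2)^2*(h + 1/2)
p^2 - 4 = (p - 2)*(p + 2)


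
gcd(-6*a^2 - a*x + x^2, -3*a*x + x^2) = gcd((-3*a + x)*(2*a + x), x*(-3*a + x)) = -3*a + x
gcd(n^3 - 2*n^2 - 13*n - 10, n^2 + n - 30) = n - 5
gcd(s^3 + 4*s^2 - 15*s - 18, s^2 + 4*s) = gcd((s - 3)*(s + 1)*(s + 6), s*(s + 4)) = 1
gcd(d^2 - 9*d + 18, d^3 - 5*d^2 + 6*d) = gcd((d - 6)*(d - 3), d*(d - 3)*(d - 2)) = d - 3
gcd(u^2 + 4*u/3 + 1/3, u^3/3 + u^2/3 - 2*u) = 1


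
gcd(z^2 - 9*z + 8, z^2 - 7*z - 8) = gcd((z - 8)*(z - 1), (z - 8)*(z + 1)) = z - 8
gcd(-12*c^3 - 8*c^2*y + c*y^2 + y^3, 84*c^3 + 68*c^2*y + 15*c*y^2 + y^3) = 2*c + y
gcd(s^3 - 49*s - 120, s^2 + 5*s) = s + 5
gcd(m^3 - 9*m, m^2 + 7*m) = m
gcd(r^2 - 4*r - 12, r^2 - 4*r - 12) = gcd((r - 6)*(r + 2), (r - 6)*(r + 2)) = r^2 - 4*r - 12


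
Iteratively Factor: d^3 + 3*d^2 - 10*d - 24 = (d + 4)*(d^2 - d - 6) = (d + 2)*(d + 4)*(d - 3)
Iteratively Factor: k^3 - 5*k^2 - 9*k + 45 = (k + 3)*(k^2 - 8*k + 15) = (k - 5)*(k + 3)*(k - 3)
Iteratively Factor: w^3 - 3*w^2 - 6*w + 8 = (w - 4)*(w^2 + w - 2) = (w - 4)*(w + 2)*(w - 1)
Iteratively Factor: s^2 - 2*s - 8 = (s + 2)*(s - 4)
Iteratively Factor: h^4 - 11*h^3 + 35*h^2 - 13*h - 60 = (h - 3)*(h^3 - 8*h^2 + 11*h + 20) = (h - 4)*(h - 3)*(h^2 - 4*h - 5) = (h - 4)*(h - 3)*(h + 1)*(h - 5)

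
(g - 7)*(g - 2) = g^2 - 9*g + 14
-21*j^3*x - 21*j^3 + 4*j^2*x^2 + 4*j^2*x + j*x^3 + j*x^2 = (-3*j + x)*(7*j + x)*(j*x + j)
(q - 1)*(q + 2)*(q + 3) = q^3 + 4*q^2 + q - 6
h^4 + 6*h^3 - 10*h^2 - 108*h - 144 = (h + 2)*(h + 4)*(h - 3*sqrt(2))*(h + 3*sqrt(2))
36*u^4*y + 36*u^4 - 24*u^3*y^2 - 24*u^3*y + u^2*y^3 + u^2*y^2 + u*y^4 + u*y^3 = (-3*u + y)*(-2*u + y)*(6*u + y)*(u*y + u)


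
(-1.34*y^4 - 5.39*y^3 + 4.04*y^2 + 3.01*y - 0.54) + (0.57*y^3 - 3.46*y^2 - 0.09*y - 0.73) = -1.34*y^4 - 4.82*y^3 + 0.58*y^2 + 2.92*y - 1.27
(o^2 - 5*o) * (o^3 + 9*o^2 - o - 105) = o^5 + 4*o^4 - 46*o^3 - 100*o^2 + 525*o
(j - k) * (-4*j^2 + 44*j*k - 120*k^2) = -4*j^3 + 48*j^2*k - 164*j*k^2 + 120*k^3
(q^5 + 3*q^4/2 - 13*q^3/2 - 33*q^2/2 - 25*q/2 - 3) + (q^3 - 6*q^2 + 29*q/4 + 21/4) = q^5 + 3*q^4/2 - 11*q^3/2 - 45*q^2/2 - 21*q/4 + 9/4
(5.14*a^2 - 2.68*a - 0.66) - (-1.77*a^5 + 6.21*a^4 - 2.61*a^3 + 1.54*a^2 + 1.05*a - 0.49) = 1.77*a^5 - 6.21*a^4 + 2.61*a^3 + 3.6*a^2 - 3.73*a - 0.17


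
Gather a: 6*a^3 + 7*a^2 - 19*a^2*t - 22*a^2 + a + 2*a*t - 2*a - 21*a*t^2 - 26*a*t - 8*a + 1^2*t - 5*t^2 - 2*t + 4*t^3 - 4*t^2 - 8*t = 6*a^3 + a^2*(-19*t - 15) + a*(-21*t^2 - 24*t - 9) + 4*t^3 - 9*t^2 - 9*t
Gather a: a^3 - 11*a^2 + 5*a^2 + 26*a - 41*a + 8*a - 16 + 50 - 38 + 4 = a^3 - 6*a^2 - 7*a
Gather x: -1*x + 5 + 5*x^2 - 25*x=5*x^2 - 26*x + 5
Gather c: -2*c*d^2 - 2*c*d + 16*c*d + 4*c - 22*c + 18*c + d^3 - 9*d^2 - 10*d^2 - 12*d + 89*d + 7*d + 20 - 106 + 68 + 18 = c*(-2*d^2 + 14*d) + d^3 - 19*d^2 + 84*d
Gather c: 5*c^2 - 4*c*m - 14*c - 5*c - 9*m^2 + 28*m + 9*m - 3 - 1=5*c^2 + c*(-4*m - 19) - 9*m^2 + 37*m - 4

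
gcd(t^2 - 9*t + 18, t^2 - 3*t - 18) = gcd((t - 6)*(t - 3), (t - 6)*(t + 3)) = t - 6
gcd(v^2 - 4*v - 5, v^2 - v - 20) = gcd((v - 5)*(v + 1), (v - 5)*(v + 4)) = v - 5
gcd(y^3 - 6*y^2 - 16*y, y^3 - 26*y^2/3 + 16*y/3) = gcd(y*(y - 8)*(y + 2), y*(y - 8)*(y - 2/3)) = y^2 - 8*y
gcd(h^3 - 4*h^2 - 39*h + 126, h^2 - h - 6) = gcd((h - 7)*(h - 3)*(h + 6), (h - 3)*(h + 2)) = h - 3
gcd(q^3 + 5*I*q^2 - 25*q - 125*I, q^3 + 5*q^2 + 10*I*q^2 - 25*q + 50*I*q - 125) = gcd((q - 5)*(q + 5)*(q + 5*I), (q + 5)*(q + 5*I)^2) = q^2 + q*(5 + 5*I) + 25*I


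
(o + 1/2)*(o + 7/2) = o^2 + 4*o + 7/4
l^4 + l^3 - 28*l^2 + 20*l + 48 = (l - 4)*(l - 2)*(l + 1)*(l + 6)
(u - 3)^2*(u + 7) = u^3 + u^2 - 33*u + 63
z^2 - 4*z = z*(z - 4)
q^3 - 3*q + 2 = (q - 1)^2*(q + 2)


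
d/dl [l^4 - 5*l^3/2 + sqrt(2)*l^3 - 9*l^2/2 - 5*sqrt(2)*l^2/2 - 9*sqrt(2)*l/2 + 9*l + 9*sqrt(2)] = 4*l^3 - 15*l^2/2 + 3*sqrt(2)*l^2 - 9*l - 5*sqrt(2)*l - 9*sqrt(2)/2 + 9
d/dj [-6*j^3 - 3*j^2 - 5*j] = -18*j^2 - 6*j - 5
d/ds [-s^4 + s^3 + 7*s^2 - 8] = s*(-4*s^2 + 3*s + 14)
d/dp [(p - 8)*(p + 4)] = 2*p - 4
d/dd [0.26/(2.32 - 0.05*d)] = 0.013/(0.05*d - 2.32)^2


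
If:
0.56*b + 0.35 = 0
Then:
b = -0.62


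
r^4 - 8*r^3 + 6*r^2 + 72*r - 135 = (r - 5)*(r - 3)^2*(r + 3)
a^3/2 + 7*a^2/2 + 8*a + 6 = (a/2 + 1)*(a + 2)*(a + 3)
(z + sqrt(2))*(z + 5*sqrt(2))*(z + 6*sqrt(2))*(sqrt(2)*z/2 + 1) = sqrt(2)*z^4/2 + 13*z^3 + 53*sqrt(2)*z^2 + 142*z + 60*sqrt(2)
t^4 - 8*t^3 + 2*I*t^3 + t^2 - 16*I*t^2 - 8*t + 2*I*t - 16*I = (t - 8)*(t - I)*(t + I)*(t + 2*I)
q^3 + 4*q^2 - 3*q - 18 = (q - 2)*(q + 3)^2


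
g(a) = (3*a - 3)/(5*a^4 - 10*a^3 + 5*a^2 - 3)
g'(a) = (3*a - 3)*(-20*a^3 + 30*a^2 - 10*a)/(5*a^4 - 10*a^3 + 5*a^2 - 3)^2 + 3/(5*a^4 - 10*a^3 + 5*a^2 - 3) = 3*(5*a^4 - 10*a^3 + 5*a^2 - 10*a*(a - 1)*(2*a^2 - 3*a + 1) - 3)/(5*a^4 - 10*a^3 + 5*a^2 - 3)^2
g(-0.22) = 1.39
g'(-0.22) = -3.17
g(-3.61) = -0.01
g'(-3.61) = -0.01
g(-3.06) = -0.02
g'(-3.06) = -0.01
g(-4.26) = -0.01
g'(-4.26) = -0.00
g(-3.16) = -0.01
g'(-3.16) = -0.01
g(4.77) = 0.01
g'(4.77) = -0.00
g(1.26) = -0.32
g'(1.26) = -1.86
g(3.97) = 0.01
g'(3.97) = -0.01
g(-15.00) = 0.00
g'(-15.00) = 0.00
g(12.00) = 0.00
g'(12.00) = 0.00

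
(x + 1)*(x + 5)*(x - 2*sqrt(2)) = x^3 - 2*sqrt(2)*x^2 + 6*x^2 - 12*sqrt(2)*x + 5*x - 10*sqrt(2)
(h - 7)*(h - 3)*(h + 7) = h^3 - 3*h^2 - 49*h + 147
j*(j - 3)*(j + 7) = j^3 + 4*j^2 - 21*j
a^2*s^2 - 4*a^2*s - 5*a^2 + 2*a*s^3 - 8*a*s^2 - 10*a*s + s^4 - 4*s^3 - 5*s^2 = (a + s)^2*(s - 5)*(s + 1)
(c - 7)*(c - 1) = c^2 - 8*c + 7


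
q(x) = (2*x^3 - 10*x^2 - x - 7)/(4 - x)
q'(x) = (6*x^2 - 20*x - 1)/(4 - x) + (2*x^3 - 10*x^2 - x - 7)/(4 - x)^2 = (-4*x^3 + 34*x^2 - 80*x - 11)/(x^2 - 8*x + 16)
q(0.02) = -1.76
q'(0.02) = -0.79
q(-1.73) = -7.95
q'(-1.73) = 7.61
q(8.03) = -93.23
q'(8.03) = -32.77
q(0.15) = -1.91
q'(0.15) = -1.50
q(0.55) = -2.97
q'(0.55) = -3.81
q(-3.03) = -21.54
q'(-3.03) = 13.25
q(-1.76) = -8.18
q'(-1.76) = 7.74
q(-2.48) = -14.90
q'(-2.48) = 10.90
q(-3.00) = -21.14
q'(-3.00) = 13.12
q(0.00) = -1.75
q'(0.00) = -0.69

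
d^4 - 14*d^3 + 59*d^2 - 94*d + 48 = (d - 8)*(d - 3)*(d - 2)*(d - 1)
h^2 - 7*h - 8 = (h - 8)*(h + 1)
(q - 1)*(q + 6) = q^2 + 5*q - 6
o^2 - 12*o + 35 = (o - 7)*(o - 5)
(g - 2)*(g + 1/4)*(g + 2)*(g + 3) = g^4 + 13*g^3/4 - 13*g^2/4 - 13*g - 3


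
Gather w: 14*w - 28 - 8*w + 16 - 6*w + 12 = 0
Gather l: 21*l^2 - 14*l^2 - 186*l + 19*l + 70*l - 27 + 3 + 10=7*l^2 - 97*l - 14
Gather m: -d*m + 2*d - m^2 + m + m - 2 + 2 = 2*d - m^2 + m*(2 - d)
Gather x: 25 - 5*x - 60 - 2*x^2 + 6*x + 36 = -2*x^2 + x + 1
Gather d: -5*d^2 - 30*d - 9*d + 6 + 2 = -5*d^2 - 39*d + 8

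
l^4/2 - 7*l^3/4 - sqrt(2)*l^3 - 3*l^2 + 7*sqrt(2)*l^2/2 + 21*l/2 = l*(l/2 + sqrt(2)/2)*(l - 7/2)*(l - 3*sqrt(2))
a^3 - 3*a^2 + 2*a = a*(a - 2)*(a - 1)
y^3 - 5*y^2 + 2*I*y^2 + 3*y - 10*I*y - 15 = (y - 5)*(y - I)*(y + 3*I)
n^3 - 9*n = n*(n - 3)*(n + 3)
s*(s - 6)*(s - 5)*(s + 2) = s^4 - 9*s^3 + 8*s^2 + 60*s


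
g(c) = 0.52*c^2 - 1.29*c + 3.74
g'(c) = 1.04*c - 1.29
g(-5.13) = 24.04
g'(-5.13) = -6.63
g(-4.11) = 17.83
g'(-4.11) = -5.56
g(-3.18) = 13.10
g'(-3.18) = -4.60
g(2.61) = 3.92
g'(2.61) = 1.42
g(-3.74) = 15.84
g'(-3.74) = -5.18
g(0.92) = 2.99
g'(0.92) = -0.33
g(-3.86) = 16.47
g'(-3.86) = -5.30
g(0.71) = 3.09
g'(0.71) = -0.55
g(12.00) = 63.14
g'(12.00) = 11.19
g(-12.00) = 94.10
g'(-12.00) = -13.77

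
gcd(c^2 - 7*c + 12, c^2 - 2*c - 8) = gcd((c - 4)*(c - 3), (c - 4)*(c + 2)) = c - 4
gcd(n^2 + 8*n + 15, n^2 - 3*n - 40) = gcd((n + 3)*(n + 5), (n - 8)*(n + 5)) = n + 5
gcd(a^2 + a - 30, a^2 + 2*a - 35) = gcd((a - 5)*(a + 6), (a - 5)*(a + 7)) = a - 5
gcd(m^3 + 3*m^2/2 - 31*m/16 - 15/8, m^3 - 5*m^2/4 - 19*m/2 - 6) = m^2 + 11*m/4 + 3/2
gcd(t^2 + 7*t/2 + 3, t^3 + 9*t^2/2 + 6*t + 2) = t + 2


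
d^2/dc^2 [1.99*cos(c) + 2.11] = -1.99*cos(c)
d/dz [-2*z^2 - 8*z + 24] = -4*z - 8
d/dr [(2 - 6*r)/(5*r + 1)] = -16/(5*r + 1)^2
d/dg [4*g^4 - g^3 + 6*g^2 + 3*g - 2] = 16*g^3 - 3*g^2 + 12*g + 3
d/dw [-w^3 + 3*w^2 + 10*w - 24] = -3*w^2 + 6*w + 10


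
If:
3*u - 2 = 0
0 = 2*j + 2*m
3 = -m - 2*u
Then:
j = 13/3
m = -13/3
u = 2/3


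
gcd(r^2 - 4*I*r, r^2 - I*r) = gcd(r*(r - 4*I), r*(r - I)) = r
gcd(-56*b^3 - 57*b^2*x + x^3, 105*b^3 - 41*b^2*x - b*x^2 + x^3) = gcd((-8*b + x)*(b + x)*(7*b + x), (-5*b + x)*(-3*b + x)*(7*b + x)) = 7*b + x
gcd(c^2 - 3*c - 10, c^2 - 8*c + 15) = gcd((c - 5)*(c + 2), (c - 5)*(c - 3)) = c - 5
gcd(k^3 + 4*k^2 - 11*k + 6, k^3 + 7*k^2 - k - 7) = k - 1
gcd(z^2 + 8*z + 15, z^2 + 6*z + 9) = z + 3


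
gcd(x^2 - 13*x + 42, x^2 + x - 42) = x - 6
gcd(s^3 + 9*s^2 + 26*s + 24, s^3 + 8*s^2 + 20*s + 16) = s^2 + 6*s + 8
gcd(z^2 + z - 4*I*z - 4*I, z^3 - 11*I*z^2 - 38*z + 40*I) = z - 4*I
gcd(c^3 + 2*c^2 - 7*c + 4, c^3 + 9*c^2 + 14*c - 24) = c^2 + 3*c - 4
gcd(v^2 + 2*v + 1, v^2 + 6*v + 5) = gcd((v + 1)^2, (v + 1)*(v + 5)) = v + 1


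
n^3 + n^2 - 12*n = n*(n - 3)*(n + 4)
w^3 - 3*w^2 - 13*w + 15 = (w - 5)*(w - 1)*(w + 3)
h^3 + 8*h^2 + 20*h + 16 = (h + 2)^2*(h + 4)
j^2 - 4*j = j*(j - 4)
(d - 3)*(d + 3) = d^2 - 9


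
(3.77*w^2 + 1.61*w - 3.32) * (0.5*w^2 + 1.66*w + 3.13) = 1.885*w^4 + 7.0632*w^3 + 12.8127*w^2 - 0.4719*w - 10.3916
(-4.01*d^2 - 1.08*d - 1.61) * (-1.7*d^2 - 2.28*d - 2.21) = 6.817*d^4 + 10.9788*d^3 + 14.0615*d^2 + 6.0576*d + 3.5581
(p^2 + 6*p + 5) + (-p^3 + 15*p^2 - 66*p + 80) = -p^3 + 16*p^2 - 60*p + 85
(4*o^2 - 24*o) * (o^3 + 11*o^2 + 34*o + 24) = 4*o^5 + 20*o^4 - 128*o^3 - 720*o^2 - 576*o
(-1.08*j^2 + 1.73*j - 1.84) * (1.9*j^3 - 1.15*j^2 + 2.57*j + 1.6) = -2.052*j^5 + 4.529*j^4 - 8.2611*j^3 + 4.8341*j^2 - 1.9608*j - 2.944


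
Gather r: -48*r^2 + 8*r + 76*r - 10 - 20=-48*r^2 + 84*r - 30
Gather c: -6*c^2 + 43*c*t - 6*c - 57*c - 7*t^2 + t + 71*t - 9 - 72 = -6*c^2 + c*(43*t - 63) - 7*t^2 + 72*t - 81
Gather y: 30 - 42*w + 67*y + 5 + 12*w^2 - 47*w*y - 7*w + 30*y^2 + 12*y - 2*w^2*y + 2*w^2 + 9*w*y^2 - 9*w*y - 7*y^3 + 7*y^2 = 14*w^2 - 49*w - 7*y^3 + y^2*(9*w + 37) + y*(-2*w^2 - 56*w + 79) + 35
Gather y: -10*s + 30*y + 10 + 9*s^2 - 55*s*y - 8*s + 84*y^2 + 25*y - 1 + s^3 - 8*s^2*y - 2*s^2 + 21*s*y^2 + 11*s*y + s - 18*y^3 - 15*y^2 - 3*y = s^3 + 7*s^2 - 17*s - 18*y^3 + y^2*(21*s + 69) + y*(-8*s^2 - 44*s + 52) + 9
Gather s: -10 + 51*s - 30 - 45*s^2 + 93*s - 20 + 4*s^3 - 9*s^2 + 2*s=4*s^3 - 54*s^2 + 146*s - 60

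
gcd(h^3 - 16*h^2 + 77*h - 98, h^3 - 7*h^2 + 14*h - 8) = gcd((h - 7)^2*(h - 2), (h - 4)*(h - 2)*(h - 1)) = h - 2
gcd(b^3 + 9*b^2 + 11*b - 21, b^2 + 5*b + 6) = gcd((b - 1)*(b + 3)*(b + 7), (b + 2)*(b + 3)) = b + 3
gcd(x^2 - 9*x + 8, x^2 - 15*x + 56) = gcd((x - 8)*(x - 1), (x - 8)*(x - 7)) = x - 8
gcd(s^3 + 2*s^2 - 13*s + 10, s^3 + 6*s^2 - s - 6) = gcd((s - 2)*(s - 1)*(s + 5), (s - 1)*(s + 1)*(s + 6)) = s - 1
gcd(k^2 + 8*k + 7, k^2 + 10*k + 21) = k + 7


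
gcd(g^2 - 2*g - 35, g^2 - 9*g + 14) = g - 7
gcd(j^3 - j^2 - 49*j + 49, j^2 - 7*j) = j - 7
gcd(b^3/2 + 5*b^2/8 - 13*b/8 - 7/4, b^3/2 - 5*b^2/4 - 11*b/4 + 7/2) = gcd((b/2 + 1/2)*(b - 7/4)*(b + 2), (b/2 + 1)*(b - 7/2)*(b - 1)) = b + 2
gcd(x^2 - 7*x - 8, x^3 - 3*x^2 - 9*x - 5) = x + 1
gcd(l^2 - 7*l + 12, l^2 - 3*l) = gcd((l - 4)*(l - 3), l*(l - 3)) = l - 3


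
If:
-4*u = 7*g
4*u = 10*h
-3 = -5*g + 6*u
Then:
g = 6/31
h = -21/155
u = -21/62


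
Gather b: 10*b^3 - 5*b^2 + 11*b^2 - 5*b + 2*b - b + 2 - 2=10*b^3 + 6*b^2 - 4*b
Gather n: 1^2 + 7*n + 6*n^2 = 6*n^2 + 7*n + 1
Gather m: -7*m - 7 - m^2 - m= -m^2 - 8*m - 7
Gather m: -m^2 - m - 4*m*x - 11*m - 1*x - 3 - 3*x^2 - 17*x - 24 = -m^2 + m*(-4*x - 12) - 3*x^2 - 18*x - 27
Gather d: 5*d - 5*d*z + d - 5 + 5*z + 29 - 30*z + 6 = d*(6 - 5*z) - 25*z + 30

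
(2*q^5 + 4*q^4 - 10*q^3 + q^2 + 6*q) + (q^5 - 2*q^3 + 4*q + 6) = 3*q^5 + 4*q^4 - 12*q^3 + q^2 + 10*q + 6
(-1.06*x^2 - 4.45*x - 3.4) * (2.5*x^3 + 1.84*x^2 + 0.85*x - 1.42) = -2.65*x^5 - 13.0754*x^4 - 17.589*x^3 - 8.5333*x^2 + 3.429*x + 4.828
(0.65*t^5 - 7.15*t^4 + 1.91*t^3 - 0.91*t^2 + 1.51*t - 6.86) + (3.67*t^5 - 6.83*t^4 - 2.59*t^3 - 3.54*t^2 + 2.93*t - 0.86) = 4.32*t^5 - 13.98*t^4 - 0.68*t^3 - 4.45*t^2 + 4.44*t - 7.72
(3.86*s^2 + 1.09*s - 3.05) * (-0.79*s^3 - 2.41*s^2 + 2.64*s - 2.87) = -3.0494*s^5 - 10.1637*s^4 + 9.973*s^3 - 0.850099999999999*s^2 - 11.1803*s + 8.7535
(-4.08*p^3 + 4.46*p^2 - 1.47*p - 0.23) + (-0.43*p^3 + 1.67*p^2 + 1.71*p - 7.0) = -4.51*p^3 + 6.13*p^2 + 0.24*p - 7.23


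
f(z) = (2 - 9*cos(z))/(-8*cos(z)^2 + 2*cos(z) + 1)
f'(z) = (2 - 9*cos(z))*(-16*sin(z)*cos(z) + 2*sin(z))/(-8*cos(z)^2 + 2*cos(z) + 1)^2 + 9*sin(z)/(-8*cos(z)^2 + 2*cos(z) + 1)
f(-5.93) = 1.55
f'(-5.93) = 0.92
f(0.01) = 1.40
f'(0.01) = 0.02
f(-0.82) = 3.05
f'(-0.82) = -9.77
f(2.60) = -1.47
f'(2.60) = 1.11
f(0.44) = 1.64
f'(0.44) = 1.31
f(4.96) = -0.20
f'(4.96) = -9.02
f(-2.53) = -1.56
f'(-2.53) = -1.39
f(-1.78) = 16.15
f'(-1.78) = -387.71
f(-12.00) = 1.86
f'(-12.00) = 2.21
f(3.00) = -1.24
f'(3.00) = 0.21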